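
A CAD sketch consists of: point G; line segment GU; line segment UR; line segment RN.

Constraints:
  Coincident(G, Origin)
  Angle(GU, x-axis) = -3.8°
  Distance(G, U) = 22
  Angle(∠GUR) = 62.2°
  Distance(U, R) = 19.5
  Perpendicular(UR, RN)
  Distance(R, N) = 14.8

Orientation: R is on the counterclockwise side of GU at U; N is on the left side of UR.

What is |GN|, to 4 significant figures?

10.35

G is at the origin; GU runs at -3.8° with length 22.0, so U = 22.0·(cos -3.8°, sin -3.8°) = (21.95, -1.458). ∠GUR = 62.2°, so UR runs at -3.8° + (180° − 62.2°) = 114.0° from the x-axis; with |UR| = 19.5, R = U + 19.5·(cos 114.0°, sin 114.0°) = (14.02, 16.36). The perpendicularity gives RN at right angles to UR; with |RN| = 14.8 on the left of UR, N = R + 14.8·(-0.9135, -0.4067) = (0.4998, 10.34). Then |GN| = |N − G| = 10.35.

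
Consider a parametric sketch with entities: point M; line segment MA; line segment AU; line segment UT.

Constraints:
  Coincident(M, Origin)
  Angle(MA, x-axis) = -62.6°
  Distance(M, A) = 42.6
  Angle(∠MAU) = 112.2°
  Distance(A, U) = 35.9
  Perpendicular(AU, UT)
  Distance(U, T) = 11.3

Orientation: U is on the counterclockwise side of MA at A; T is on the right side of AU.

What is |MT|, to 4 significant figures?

72.65

M is at the origin; MA runs at -62.6° with length 42.6, so A = 42.6·(cos -62.6°, sin -62.6°) = (19.60, -37.82). ∠MAU = 112.2°, so AU runs at -62.6° + (180° − 112.2°) = 5.200° from the x-axis; with |AU| = 35.9, U = A + 35.9·(cos 5.200°, sin 5.200°) = (55.36, -34.57). The perpendicularity gives UT at right angles to AU; with |UT| = 11.3 on the right of AU, T = U + 11.3·(0.09063, -0.9959) = (56.38, -45.82). Then |MT| = |T − M| = 72.65.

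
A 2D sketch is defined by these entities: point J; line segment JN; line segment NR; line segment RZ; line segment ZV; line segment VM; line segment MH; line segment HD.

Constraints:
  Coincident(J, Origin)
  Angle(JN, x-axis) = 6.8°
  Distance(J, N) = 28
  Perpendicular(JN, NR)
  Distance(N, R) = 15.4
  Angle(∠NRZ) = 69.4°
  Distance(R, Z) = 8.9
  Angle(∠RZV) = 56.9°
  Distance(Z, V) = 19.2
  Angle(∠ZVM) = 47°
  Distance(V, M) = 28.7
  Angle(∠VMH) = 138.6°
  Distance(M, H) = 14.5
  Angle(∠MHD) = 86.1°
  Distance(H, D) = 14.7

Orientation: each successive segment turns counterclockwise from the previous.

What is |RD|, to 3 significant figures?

20.1

J is at the origin; JN runs at 6.8° with length 28.0, so N = (27.8, 3.32). JN ⟂ NR, so NR runs at 96.8°; with |NR| = 15.4, R = (26.0, 18.6). ∠NRZ = 69.4° gives RZ at -153° from the x-axis; with |RZ| = 8.9, Z = (18.1, 14.5). ∠RZV = 56.9° gives ZV at -29.5° from the x-axis; with |ZV| = 19.2, V = (34.8, 5.06). ∠ZVM = 47.0° gives VM at 104° from the x-axis; with |VM| = 28.7, M = (28.1, 33.0). ∠VMH = 138.6° gives MH at 145° from the x-axis; with |MH| = 14.5, H = (16.2, 41.3). ∠MHD = 86.1° gives HD at -121° from the x-axis; with |HD| = 14.7, D = (8.61, 28.7). Then |RD| = |D − R| = 20.1.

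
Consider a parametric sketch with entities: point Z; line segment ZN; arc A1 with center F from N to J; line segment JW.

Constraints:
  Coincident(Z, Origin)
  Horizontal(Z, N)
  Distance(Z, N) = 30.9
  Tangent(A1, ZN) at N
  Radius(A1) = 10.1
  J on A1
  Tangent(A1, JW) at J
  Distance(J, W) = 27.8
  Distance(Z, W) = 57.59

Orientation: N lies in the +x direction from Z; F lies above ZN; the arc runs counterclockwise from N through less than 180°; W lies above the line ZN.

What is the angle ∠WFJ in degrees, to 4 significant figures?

70.03°

Z is at the origin; Z and N share the same y with |ZN| = 30.9 and N on the +x side, so N = (30.90, 0.000). The tangent condition forces FN to be normal to ZN, so F = N + (0, 10.1) = (30.90, 10.10). Since FJ ⟂ JW (tangency), |FW| = √(10.1² + 27.8²) = 29.58 regardless of where J sits on A1. So W lies on both circle(Z, 57.59) and circle(F, 29.58); the above-ZN intersection is W = (44.77, 36.22). J is the foot of the tangent from W: J = (40.90, 8.694).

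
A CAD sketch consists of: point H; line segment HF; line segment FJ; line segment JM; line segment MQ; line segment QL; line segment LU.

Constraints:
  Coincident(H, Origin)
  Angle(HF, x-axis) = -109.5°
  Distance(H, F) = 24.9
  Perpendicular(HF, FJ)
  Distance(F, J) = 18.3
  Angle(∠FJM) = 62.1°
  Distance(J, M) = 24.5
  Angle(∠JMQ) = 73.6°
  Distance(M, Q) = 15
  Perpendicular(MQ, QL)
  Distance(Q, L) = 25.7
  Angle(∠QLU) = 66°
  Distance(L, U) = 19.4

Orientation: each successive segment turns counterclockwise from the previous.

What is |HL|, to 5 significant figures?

35.056

H is at the origin; HF runs at -109.5° with length 24.9, so F = (-8.3118, -23.472). The perpendicularity gives FJ at right angles to HF, so FJ runs at -19.500°; with |FJ| = 18.3, J = (8.9385, -29.580). ∠FJM = 62.1° gives JM at 98.400° from the x-axis; with |JM| = 24.5, M = (5.3595, -5.3433). ∠JMQ = 73.6° gives MQ at -155.20° from the x-axis; with |MQ| = 15.0, Q = (-8.2571, -11.635). The perpendicularity gives QL at right angles to MQ, so QL runs at -65.200°; with |QL| = 25.7, L = (2.5228, -34.965). Then |HL| = |L − H| = 35.056.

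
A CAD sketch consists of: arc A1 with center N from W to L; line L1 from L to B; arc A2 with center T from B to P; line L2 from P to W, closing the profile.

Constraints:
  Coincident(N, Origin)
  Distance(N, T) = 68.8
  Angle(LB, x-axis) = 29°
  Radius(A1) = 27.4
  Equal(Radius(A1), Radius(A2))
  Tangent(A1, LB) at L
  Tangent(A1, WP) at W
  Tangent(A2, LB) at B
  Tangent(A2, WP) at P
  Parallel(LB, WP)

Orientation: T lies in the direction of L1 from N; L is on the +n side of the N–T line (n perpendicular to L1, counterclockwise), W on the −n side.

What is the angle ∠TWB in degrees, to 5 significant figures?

16.823°

Tangency of A1 to both parallel lines with radius 27.4 puts L and W at N ± 27.4·n: L = (-13.284, 23.965), W = (13.284, -23.965). Equal radii place B and P the same way about T: B = T + 27.4·n = (46.890, 57.319), P = T − 27.4·n = (73.458, 9.3903). Then cos ∠TWB = WT·WB / (|WT||WB|), giving 16.823°.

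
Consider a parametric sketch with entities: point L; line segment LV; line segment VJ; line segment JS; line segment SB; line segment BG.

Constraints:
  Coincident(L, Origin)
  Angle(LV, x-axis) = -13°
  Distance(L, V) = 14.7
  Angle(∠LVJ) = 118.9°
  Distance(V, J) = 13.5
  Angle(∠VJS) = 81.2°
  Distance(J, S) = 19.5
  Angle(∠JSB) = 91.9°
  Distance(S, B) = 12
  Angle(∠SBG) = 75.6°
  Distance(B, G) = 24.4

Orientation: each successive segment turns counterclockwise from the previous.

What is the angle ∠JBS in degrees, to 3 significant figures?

57.0°

L is at the origin; LV runs at -13.0° with length 14.7, so V = (14.3, -3.31). ∠LVJ = 118.9° gives VJ at 48.1° from the x-axis; with |VJ| = 13.5, J = (23.3, 6.74). ∠VJS = 81.2° gives JS at 147° from the x-axis; with |JS| = 19.5, S = (7.00, 17.4). ∠JSB = 91.9° gives SB at -125° from the x-axis; with |SB| = 12.0, B = (0.121, 7.56). Then cos ∠JBS = BJ·BS / (|BJ||BS|), giving 57.0°.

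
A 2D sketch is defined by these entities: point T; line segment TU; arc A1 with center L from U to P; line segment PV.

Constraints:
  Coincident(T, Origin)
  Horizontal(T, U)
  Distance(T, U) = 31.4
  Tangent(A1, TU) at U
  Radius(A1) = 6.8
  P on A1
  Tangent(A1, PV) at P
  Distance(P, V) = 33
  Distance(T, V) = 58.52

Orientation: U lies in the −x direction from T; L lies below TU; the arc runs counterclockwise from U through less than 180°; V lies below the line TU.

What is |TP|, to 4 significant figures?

38.45

Checks: |LP| = 6.800 ✓; ∠(LP, PV) = 90.00° ✓; |PV| = 33.00 ✓; |TV| = 58.52 ✓.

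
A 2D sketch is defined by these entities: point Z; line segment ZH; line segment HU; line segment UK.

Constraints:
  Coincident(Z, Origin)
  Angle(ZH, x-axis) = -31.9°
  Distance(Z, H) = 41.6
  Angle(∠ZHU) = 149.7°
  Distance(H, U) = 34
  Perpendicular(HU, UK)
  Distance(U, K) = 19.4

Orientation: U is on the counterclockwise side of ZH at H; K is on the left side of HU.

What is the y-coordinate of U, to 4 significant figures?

-22.93

Z is at the origin; ZH runs at -31.9° with length 41.6, so H = 41.6·(cos -31.9°, sin -31.9°) = (35.32, -21.98). ∠ZHU = 149.7°, so HU runs at -31.9° + (180° − 149.7°) = -1.600° from the x-axis; with |HU| = 34.0, U = H + 34.0·(cos -1.600°, sin -1.600°) = (69.30, -22.93). So U.y = -22.93.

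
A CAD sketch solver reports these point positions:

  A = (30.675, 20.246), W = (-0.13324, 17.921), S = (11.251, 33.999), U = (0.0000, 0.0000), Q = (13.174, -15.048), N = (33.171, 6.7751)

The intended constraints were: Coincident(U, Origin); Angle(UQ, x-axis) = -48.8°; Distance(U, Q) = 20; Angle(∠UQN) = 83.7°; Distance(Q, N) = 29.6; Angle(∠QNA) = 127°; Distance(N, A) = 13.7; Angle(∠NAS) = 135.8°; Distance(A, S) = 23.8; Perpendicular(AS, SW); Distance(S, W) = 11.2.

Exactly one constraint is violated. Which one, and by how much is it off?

Distance(S, W) = 11.2 — off by 8.50.

U = (0.00, 0.00) ✓; UQ at -48.80° ✓; |UQ| = 20.00 ✓; ∠UQN = 83.70° ✓; |QN| = 29.60 ✓; ∠QNA = 127.0° ✓; |NA| = 13.70 ✓; ∠NAS = 135.8° ✓; |AS| = 23.80 ✓; ∠(AS, SW) = 90.00° ✓; |SW| = 19.70 ✗.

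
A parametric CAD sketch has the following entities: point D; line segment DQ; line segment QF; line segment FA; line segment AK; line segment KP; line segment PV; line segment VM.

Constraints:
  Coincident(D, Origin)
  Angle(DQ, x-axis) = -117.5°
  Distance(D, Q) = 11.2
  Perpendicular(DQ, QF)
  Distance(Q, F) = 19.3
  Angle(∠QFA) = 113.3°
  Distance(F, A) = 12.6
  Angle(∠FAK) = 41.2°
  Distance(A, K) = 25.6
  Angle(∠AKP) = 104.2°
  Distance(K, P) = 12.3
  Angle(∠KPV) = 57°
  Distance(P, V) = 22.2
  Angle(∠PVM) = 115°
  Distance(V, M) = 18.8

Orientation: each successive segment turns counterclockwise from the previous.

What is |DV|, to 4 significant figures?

20.77

D is at the origin; DQ runs at -117.5° with length 11.2, so Q = (-5.172, -9.935). The perpendicularity gives QF at right angles to DQ, so QF runs at -27.50°; with |QF| = 19.3, F = (11.95, -18.85). ∠QFA = 113.3° gives FA at 39.20° from the x-axis; with |FA| = 12.6, A = (21.71, -10.88). ∠FAK = 41.2° gives AK at 178.0° from the x-axis; with |AK| = 25.6, K = (-3.872, -9.989). ∠AKP = 104.2° gives KP at -106.2° from the x-axis; with |KP| = 12.3, P = (-7.304, -21.80). ∠KPV = 57.0° gives PV at 16.80° from the x-axis; with |PV| = 22.2, V = (13.95, -15.38). Then |DV| = |V − D| = 20.77.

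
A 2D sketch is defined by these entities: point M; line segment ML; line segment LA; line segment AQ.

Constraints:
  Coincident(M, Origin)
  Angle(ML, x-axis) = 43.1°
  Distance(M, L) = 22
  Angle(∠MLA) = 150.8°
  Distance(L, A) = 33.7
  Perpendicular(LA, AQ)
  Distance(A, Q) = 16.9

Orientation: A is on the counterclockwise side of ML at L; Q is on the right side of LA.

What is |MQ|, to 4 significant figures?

59.69

M is at the origin; ML runs at 43.1° with length 22.0, so L = 22.0·(cos 43.1°, sin 43.1°) = (16.06, 15.03). ∠MLA = 150.8°, so LA runs at 43.1° + (180° − 150.8°) = 72.30° from the x-axis; with |LA| = 33.7, A = L + 33.7·(cos 72.30°, sin 72.30°) = (26.31, 47.14). The perpendicularity gives AQ at right angles to LA; with |AQ| = 16.9 on the right of LA, Q = A + 16.9·(0.9527, -0.3040) = (42.41, 42.00). Then |MQ| = |Q − M| = 59.69.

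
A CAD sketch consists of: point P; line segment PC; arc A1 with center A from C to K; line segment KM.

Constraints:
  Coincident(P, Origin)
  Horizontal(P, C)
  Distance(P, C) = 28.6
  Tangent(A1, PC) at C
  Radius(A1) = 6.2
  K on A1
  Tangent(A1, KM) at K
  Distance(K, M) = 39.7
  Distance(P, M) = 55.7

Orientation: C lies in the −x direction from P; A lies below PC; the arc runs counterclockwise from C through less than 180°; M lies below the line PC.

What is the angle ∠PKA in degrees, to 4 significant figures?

5.531°

Checks: |AK| = 6.200 ✓; ∠(AK, KM) = 90.00° ✓; |KM| = 39.70 ✓; |PM| = 55.70 ✓.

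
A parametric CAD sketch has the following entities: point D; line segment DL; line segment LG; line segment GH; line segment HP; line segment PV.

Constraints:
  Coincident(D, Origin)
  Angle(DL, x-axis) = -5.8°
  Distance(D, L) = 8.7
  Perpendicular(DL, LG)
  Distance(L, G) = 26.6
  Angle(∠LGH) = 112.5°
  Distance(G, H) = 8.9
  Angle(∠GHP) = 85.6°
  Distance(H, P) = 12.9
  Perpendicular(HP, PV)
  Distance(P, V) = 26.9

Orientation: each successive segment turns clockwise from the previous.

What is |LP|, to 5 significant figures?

21.551

D is at the origin; DL runs at -5.8° with length 8.7, so L = (8.6555, -0.87919). The perpendicularity gives LG at right angles to DL, so LG runs at -95.800°; with |LG| = 26.6, G = (5.9674, -27.343). ∠LGH = 112.5° gives GH at -163.30° from the x-axis; with |GH| = 8.9, H = (-2.5573, -29.901). ∠GHP = 85.6° gives HP at 102.30° from the x-axis; with |HP| = 12.9, P = (-5.3053, -17.297). Then |LP| = |P − L| = 21.551.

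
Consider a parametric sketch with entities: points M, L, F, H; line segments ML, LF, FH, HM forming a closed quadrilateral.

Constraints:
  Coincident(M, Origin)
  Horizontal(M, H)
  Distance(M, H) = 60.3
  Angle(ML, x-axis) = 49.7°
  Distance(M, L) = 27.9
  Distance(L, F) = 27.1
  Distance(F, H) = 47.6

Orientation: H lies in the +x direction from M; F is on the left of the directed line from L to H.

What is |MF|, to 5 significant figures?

54.988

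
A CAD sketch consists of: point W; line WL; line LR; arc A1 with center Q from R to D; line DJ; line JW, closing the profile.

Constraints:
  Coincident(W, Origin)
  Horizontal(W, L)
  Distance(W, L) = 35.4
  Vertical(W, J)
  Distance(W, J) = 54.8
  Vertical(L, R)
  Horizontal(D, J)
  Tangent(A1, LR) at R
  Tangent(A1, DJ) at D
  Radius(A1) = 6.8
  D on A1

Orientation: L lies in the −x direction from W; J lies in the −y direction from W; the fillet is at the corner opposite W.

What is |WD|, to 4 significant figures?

61.81

The virtual corner opposite W is at (-35.40, -54.80). The tangent condition forces QR to be normal to LR and tangency of A1 to DJ means the radius QD is perpendicular to DJ, with radius 6.8, so the center Q sits 6.8 in from both sides at Q = (-28.60, -48.00). That places the tangent points at R = (-35.40, -48.00) on LR and D = (-28.60, -54.80) on DJ. Then |WD| = |D − W| = 61.81.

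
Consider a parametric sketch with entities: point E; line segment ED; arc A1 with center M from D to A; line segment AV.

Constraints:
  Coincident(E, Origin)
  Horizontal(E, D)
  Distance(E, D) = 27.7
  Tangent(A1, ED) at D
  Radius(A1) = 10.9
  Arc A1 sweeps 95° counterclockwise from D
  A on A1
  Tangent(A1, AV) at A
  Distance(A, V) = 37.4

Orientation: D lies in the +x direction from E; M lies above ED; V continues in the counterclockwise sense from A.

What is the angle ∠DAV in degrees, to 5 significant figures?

132.50°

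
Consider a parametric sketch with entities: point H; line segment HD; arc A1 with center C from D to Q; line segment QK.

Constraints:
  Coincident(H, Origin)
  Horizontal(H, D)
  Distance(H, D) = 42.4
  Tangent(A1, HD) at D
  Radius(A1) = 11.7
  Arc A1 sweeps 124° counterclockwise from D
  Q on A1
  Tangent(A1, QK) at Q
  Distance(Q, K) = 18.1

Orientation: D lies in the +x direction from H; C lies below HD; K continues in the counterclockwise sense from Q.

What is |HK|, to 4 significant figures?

54.21

On A1, D sits at bearing 90° from C; a 124° counterclockwise sweep puts Q at bearing 214°, so Q = C + 11.7·(cos 214°, sin 214°) = (32.70, -18.24). The tangent condition forces CQ to be normal to QK, so QK runs along (−sin 214°, cos 214°); with |QK| = 18.1, K = (42.82, -33.25). Then |HK| = |K − H| = 54.21.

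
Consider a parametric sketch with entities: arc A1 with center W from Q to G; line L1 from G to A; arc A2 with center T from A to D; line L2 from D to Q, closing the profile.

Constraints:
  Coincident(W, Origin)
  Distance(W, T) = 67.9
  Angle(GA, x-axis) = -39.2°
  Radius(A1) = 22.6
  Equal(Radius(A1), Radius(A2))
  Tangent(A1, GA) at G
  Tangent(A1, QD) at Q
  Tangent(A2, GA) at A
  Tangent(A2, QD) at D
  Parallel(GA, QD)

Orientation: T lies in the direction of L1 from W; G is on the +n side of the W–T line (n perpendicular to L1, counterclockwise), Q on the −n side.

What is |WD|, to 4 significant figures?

71.56

The slot axis is L1's direction at -39.2°, so u = (cos -39.2°, sin -39.2°) = (0.7749, -0.6320) and n = (−sin -39.2°, cos -39.2°) = (0.6320, 0.7749). W is at the origin and T lies 67.9 along u from W, so T = 67.9·u = (52.62, -42.91). Tangency of A1 to both parallel lines with radius 22.6 puts G and Q at W ± 22.6·n: G = (14.28, 17.51), Q = (-14.28, -17.51). Equal radii place A and D the same way about T: A = T + 22.6·n = (66.90, -25.40), D = T − 22.6·n = (38.33, -60.43). Then |WD| = |D − W| = 71.56.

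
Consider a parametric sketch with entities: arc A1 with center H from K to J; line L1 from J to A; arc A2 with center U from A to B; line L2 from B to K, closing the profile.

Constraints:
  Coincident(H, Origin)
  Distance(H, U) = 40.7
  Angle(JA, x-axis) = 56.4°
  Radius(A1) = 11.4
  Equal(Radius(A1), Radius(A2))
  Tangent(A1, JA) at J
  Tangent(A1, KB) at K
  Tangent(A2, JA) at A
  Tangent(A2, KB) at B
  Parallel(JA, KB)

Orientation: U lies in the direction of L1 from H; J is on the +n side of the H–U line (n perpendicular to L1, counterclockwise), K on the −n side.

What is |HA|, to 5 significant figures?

42.266

The slot axis is L1's direction at 56.4°, so u = (cos 56.4°, sin 56.4°) = (0.55339, 0.83292) and n = (−sin 56.4°, cos 56.4°) = (-0.83292, 0.55339). H is at the origin and U lies 40.7 along u from H, so U = 40.7·u = (22.523, 33.900). Tangency of A1 to both parallel lines with radius 11.4 puts J and K at H ± 11.4·n: J = (-9.4953, 6.3087), K = (9.4953, -6.3087). Equal radii place A and B the same way about U: A = U + 11.4·n = (13.028, 40.209), B = U − 11.4·n = (32.018, 27.591). Then |HA| = |A − H| = 42.266.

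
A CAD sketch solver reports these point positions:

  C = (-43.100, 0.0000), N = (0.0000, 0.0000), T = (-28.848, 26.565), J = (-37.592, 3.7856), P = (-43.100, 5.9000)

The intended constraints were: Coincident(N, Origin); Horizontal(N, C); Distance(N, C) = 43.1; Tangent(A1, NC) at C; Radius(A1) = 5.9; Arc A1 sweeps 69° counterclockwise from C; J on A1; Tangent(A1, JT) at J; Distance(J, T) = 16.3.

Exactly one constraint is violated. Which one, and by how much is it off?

Distance(J, T) = 16.3 — off by 8.10.

N = (0.00, 0.00) ✓; N.y = 0.00, C.y = 0.00 ✓; |NC| = 43.10 ✓; ∠(PC, CN) = 90.00° ✓; |PC| = 5.900 ✓; bearing(P→J) − bearing(P→C) = 69.00° ✓; |PJ| = 5.900 ✓; ∠(PJ, JT) = 90.00° ✓; |JT| = 24.40 ✗.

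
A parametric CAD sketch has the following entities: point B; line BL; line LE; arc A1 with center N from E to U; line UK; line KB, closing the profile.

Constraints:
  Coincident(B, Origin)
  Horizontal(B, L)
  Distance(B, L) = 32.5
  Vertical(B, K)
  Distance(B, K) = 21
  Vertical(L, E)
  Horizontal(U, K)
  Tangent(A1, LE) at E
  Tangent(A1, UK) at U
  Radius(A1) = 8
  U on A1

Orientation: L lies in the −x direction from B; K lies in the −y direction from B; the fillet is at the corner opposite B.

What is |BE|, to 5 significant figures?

35.004

B is at the origin; BL is horizontal with |BL| = 32.5 and L on the −x side, so L = (-32.500, 0.0000). B and K share the same x with |BK| = 21.0 and K on the −y side, so K = (0.0000, -21.000). The virtual corner opposite B is at (-32.500, -21.000). Since A1 is tangent to LE there, NE ⟂ LE and A1 meets UK tangentially, so NU is at right angles to UK, with radius 8.0, so the center N sits 8.0 in from both sides at N = (-24.500, -13.000). That places the tangent points at E = (-32.500, -13.000) on LE and U = (-24.500, -21.000) on UK. Then |BE| = |E − B| = 35.004.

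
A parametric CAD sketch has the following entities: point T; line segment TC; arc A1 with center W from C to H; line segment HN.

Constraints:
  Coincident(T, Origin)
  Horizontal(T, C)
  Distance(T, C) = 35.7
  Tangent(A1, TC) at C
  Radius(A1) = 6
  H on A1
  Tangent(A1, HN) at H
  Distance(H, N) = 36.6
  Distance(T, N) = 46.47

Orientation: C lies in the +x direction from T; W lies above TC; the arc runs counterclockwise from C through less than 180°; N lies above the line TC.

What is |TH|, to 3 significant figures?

41.9

Checks: T.y = 0.00, C.y = 0.00 ✓; |WH| = 6.000 ✓; ∠(WH, HN) = 90.00° ✓; |HN| = 36.60 ✓; |TN| = 46.47 ✓.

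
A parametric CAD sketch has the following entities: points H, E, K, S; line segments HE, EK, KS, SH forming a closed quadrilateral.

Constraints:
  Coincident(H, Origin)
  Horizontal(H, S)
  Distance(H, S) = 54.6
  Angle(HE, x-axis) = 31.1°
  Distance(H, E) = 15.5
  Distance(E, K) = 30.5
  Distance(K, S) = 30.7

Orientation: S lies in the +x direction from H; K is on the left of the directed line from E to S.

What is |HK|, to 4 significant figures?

45.97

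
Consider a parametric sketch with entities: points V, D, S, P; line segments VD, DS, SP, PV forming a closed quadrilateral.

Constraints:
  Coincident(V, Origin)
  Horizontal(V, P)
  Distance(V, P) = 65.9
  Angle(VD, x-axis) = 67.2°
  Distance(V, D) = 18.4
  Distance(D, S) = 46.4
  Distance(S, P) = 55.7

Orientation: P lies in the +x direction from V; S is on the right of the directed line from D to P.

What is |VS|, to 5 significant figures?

33.361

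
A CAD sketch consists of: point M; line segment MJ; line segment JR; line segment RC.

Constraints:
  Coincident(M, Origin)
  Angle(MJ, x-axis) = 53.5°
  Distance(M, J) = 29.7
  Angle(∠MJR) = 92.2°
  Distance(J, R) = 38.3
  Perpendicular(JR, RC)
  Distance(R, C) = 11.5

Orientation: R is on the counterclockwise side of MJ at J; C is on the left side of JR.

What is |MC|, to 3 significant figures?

43.4

M is at the origin; MJ runs at 53.5° with length 29.7, so J = 29.7·(cos 53.5°, sin 53.5°) = (17.7, 23.9). ∠MJR = 92.2°, so JR runs at 53.5° + (180° − 92.2°) = 141° from the x-axis; with |JR| = 38.3, R = J + 38.3·(cos 141°, sin 141°) = (-12.2, 47.8). The perpendicularity gives RC at right angles to JR; with |RC| = 11.5 on the left of JR, C = R + 11.5·(-0.625, -0.780) = (-19.4, 38.8). Then |MC| = |C − M| = 43.4.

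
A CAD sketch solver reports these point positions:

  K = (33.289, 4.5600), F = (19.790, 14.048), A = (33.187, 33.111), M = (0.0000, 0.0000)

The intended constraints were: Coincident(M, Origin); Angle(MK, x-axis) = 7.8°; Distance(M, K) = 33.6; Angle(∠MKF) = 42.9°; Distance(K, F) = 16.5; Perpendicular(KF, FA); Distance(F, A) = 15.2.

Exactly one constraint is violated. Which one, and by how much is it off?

Distance(F, A) = 15.2 — off by 8.10.

M = (0.00, 0.00) ✓; MK at 7.800° ✓; |MK| = 33.60 ✓; ∠MKF = 42.90° ✓; |KF| = 16.50 ✓; ∠(KF, FA) = 90.00° ✓; |FA| = 23.30 ✗.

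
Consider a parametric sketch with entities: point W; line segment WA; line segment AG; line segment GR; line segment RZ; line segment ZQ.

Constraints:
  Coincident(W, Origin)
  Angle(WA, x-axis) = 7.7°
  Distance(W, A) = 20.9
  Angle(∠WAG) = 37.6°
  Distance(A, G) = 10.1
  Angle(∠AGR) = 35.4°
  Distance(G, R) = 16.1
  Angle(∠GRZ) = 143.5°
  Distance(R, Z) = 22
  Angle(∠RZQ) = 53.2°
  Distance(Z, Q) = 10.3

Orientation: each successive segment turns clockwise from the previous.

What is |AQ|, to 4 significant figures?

18.71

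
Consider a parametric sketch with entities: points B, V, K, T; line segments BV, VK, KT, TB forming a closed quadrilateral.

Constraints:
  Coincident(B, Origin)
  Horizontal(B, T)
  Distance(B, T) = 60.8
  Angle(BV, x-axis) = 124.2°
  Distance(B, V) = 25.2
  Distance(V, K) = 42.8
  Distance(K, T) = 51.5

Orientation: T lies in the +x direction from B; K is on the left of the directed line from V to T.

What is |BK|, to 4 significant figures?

45.12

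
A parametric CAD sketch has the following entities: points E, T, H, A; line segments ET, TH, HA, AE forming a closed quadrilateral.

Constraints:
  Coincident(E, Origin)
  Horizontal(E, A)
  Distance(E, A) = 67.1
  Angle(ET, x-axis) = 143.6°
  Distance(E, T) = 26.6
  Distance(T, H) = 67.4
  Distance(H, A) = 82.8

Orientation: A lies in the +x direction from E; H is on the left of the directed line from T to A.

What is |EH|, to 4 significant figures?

71.53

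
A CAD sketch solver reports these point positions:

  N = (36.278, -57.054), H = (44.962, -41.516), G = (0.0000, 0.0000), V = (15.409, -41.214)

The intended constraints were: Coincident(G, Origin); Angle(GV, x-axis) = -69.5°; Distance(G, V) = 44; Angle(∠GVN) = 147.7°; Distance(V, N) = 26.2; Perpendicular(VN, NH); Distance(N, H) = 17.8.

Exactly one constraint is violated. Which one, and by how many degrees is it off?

Perpendicular(VN, NH) — off by 8.00°.

G = (0.00, 0.00) ✓; GV at -69.50° ✓; |GV| = 44.00 ✓; ∠GVN = 147.7° ✓; |VN| = 26.20 ✓; ∠(VN, NH) = 98.00° ✗; |NH| = 17.80 ✓.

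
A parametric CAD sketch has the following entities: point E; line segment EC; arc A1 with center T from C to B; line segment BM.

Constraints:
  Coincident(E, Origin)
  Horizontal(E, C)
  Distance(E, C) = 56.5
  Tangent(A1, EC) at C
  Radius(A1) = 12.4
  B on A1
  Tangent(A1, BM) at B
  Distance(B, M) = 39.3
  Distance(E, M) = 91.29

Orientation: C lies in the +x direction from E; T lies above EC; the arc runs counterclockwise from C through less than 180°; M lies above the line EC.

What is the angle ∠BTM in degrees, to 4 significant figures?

72.49°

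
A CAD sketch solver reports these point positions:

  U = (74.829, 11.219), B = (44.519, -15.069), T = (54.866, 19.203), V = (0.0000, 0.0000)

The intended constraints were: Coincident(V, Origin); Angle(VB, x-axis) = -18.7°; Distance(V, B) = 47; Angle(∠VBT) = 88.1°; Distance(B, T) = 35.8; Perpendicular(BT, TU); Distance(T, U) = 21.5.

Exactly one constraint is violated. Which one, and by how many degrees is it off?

Perpendicular(BT, TU) — off by 5.00°.

V = (0.00, 0.00) ✓; VB at -18.70° ✓; |VB| = 47.00 ✓; ∠VBT = 88.10° ✓; |BT| = 35.80 ✓; ∠(BT, TU) = 95.00° ✗; |TU| = 21.50 ✓.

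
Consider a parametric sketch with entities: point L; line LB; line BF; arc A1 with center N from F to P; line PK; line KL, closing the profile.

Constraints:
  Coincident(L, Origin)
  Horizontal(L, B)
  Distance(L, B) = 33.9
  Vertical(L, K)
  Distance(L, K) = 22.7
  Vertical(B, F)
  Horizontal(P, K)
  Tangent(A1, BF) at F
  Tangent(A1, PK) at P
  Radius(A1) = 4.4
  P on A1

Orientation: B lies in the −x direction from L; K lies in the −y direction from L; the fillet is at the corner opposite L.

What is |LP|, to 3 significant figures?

37.2

The virtual corner opposite L is at (-33.9, -22.7). A1 meets BF tangentially, so NF is at right angles to BF and since A1 is tangent to PK there, NP ⟂ PK, with radius 4.4, so the center N sits 4.4 in from both sides at N = (-29.5, -18.3). That places the tangent points at F = (-33.9, -18.3) on BF and P = (-29.5, -22.7) on PK. Then |LP| = |P − L| = 37.2.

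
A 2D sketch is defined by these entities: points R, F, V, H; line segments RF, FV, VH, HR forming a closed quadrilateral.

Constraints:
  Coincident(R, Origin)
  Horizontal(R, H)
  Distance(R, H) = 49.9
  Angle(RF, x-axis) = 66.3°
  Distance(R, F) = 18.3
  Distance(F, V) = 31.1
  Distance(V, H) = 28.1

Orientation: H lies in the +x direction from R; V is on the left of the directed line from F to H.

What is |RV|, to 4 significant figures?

44.98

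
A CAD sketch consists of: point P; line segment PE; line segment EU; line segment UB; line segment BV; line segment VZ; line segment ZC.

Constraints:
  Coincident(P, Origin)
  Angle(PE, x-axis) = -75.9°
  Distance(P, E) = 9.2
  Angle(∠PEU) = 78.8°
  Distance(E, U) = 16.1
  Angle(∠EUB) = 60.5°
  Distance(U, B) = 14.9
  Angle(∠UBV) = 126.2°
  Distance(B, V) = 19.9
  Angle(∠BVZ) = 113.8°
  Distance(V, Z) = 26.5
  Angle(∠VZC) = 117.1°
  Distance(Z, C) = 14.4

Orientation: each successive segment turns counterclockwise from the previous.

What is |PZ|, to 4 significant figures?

31.03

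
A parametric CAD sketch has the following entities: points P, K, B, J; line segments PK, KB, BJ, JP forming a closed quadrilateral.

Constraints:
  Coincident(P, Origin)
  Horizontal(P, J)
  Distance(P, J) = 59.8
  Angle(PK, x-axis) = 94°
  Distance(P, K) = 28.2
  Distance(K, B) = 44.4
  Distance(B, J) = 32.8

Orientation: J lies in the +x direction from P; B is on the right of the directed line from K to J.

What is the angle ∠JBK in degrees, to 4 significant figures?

122.4°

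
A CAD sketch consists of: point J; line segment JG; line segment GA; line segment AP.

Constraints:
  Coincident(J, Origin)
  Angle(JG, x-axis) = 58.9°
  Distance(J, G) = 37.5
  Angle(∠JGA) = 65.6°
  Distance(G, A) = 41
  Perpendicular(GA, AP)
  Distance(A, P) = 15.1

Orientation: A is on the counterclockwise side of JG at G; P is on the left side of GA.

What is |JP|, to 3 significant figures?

31.8

J is at the origin; JG runs at 58.9° with length 37.5, so G = 37.5·(cos 58.9°, sin 58.9°) = (19.4, 32.1). ∠JGA = 65.6°, so GA runs at 58.9° + (180° − 65.6°) = 173° from the x-axis; with |GA| = 41.0, A = G + 41.0·(cos 173°, sin 173°) = (-21.3, 36.9). GA is perpendicular to AP; with |AP| = 15.1 on the left of GA, P = A + 15.1·(-0.117, -0.993) = (-23.1, 21.9). Then |JP| = |P − J| = 31.8.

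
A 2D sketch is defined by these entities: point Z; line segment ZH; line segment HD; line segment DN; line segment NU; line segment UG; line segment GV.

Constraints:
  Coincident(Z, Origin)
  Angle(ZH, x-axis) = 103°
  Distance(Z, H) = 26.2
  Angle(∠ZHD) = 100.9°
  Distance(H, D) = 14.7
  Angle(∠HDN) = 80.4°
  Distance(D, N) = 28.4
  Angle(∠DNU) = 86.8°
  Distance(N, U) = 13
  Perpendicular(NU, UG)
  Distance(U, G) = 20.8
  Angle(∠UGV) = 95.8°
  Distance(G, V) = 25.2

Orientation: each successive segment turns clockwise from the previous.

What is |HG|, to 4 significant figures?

5.197

∠DNU = 86.8° gives NU at -168.9° from the x-axis; with |NU| = 13.0, U = (1.804, 1.461). NU ⟂ UG, so UG runs at 101.1°; with |UG| = 20.8, G = (-2.201, 21.87). Then |HG| = |G − H| = 5.197.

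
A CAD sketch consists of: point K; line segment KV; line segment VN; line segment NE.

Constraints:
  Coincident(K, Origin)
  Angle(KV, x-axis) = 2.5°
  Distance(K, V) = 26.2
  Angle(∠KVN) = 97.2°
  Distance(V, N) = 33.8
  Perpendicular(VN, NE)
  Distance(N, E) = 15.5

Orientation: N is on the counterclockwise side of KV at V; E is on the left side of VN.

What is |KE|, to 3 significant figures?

38.5

∠KVN = 97.2°, so VN runs at 2.5° + (180° − 97.2°) = 85.3° from the x-axis; with |VN| = 33.8, N = V + 33.8·(cos 85.3°, sin 85.3°) = (28.9, 34.8). VN ⟂ NE; with |NE| = 15.5 on the left of VN, E = N + 15.5·(-0.997, 0.0819) = (13.5, 36.1). Then |KE| = |E − K| = 38.5.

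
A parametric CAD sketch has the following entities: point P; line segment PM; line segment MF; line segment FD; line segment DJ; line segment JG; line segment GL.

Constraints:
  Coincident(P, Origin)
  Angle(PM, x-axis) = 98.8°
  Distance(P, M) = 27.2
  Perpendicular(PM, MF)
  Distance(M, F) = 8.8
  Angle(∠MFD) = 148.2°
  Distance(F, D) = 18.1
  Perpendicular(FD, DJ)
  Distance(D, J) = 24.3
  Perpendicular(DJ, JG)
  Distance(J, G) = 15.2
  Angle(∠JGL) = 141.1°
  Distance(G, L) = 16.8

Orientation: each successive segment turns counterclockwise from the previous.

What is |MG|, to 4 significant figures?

22.23

P is at the origin; PM runs at 98.8° with length 27.2, so M = (-4.161, 26.88). PM ⟂ MF, so MF runs at -171.2°; with |MF| = 8.8, F = (-12.86, 25.53). ∠MFD = 148.2° gives FD at -139.4° from the x-axis; with |FD| = 18.1, D = (-26.60, 13.75). The perpendicularity gives DJ at right angles to FD, so DJ runs at -49.40°; with |DJ| = 24.3, J = (-10.79, -4.696). The perpendicularity gives JG at right angles to DJ, so JG runs at 40.60°; with |JG| = 15.2, G = (0.7543, 5.196). Then |MG| = |G − M| = 22.23.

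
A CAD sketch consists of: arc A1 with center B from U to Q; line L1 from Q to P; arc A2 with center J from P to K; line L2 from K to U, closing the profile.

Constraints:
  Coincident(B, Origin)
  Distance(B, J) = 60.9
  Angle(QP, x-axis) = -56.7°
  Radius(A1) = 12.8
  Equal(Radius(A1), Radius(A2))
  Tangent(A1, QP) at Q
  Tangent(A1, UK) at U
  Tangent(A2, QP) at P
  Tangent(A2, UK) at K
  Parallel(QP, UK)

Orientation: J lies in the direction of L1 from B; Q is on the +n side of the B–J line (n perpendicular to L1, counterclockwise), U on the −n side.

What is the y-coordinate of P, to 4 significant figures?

-43.87

The slot axis is L1's direction at -56.7°, so u = (cos -56.7°, sin -56.7°) = (0.5490, -0.8358) and n = (−sin -56.7°, cos -56.7°) = (0.8358, 0.5490). B is at the origin and J lies 60.9 along u from B, so J = 60.9·u = (33.44, -50.90). Tangency of A1 to both parallel lines with radius 12.8 puts Q and U at B ± 12.8·n: Q = (10.70, 7.027), U = (-10.70, -7.027). Equal radii place P and K the same way about J: P = J + 12.8·n = (44.13, -43.87), K = J − 12.8·n = (22.74, -57.93). So P.y = -43.87.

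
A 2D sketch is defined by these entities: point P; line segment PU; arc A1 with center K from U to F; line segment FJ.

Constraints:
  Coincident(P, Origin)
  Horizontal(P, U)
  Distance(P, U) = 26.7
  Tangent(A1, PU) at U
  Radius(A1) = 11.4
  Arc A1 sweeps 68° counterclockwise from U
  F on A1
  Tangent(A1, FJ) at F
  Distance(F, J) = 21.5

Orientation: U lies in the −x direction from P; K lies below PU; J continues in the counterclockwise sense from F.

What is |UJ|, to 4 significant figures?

32.85

P is at the origin; P and U share the same y with |PU| = 26.7 and U on the −x side, so U = (-26.70, 0.000). Since A1 is tangent to PU there, KU ⟂ PU, so K = U + (0, -11.4) = (-26.70, -11.40). On A1, U sits at bearing 90° from K; a 68° counterclockwise sweep puts F at bearing 158°, so F = K + 11.4·(cos 158°, sin 158°) = (-37.27, -7.129). The tangent condition forces KF to be normal to FJ, so FJ runs along (−sin 158°, cos 158°); with |FJ| = 21.5, J = (-45.32, -27.06). Then |UJ| = |J − U| = 32.85.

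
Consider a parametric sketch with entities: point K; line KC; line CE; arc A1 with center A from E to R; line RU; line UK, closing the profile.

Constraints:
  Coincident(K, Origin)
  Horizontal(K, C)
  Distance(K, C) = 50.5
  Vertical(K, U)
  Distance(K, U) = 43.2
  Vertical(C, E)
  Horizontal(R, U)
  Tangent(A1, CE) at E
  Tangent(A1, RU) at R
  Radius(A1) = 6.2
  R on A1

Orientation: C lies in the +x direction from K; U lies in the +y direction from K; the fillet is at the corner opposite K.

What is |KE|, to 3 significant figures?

62.6

K is at the origin; KC is horizontal with |KC| = 50.5 and C on the +x side, so C = (50.5, 0.00). K and U share the same x with |KU| = 43.2 and U on the +y side, so U = (0.00, 43.2). The virtual corner opposite K is at (50.5, 43.2). The tangent condition forces AE to be normal to CE and tangency of A1 to RU means the radius AR is perpendicular to RU, with radius 6.2, so the center A sits 6.2 in from both sides at A = (44.3, 37.0). That places the tangent points at E = (50.5, 37.0) on CE and R = (44.3, 43.2) on RU. Then |KE| = |E − K| = 62.6.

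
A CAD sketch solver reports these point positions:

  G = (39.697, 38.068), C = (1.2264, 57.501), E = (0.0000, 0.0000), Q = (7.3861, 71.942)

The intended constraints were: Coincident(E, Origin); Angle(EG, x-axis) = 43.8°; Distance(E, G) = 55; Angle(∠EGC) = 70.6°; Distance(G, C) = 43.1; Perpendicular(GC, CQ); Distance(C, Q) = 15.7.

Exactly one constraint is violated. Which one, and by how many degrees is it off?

Perpendicular(GC, CQ) — off by 3.70°.

E = (0.00, 0.00) ✓; EG at 43.80° ✓; |EG| = 55.00 ✓; ∠EGC = 70.60° ✓; |GC| = 43.10 ✓; ∠(GC, CQ) = 86.30° ✗; |CQ| = 15.70 ✓.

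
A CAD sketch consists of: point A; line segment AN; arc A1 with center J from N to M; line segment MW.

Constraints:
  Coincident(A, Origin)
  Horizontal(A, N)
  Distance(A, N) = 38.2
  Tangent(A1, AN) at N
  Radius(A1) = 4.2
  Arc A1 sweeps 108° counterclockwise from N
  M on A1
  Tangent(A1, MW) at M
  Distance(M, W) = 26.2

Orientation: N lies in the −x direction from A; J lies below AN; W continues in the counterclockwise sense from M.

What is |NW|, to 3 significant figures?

30.7

On A1, N sits at bearing 90° from J; a 108° counterclockwise sweep puts M at bearing 198°, so M = J + 4.2·(cos 198°, sin 198°) = (-42.2, -5.50). Since A1 is tangent to MW there, JM ⟂ MW, so MW runs along (−sin 198°, cos 198°); with |MW| = 26.2, W = (-34.1, -30.4). Then |NW| = |W − N| = 30.7.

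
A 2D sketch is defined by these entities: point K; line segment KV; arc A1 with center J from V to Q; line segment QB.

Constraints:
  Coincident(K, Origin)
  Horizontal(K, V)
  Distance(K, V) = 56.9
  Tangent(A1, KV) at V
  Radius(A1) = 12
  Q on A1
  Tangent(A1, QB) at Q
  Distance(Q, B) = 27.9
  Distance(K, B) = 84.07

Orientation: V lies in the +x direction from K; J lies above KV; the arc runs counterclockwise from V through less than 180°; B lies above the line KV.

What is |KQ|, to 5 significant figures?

68.960

K is at the origin; K and V share the same y with |KV| = 56.9 and V on the +x side, so V = (56.900, 0.0000). Since A1 is tangent to KV there, JV ⟂ KV, so J = V + (0, 12) = (56.900, 12.000). Since JQ ⟂ QB (tangency), |JB| = √(12.0² + 27.9²) = 30.371 regardless of where Q sits on A1. So B lies on both circle(K, 84.07) and circle(J, 30.371); the above-KV intersection is B = (76.249, 35.410). Q is the foot of the tangent from B: Q = (68.418, 8.6317).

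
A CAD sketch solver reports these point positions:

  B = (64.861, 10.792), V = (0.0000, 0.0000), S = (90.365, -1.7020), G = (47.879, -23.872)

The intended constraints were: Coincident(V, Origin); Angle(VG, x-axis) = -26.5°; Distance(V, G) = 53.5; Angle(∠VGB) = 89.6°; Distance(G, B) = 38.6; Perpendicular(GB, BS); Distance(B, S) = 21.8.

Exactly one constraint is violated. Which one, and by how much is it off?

Distance(B, S) = 21.8 — off by 6.60.

V = (0.00, 0.00) ✓; VG at -26.50° ✓; |VG| = 53.50 ✓; ∠VGB = 89.60° ✓; |GB| = 38.60 ✓; ∠(GB, BS) = 90.00° ✓; |BS| = 28.40 ✗.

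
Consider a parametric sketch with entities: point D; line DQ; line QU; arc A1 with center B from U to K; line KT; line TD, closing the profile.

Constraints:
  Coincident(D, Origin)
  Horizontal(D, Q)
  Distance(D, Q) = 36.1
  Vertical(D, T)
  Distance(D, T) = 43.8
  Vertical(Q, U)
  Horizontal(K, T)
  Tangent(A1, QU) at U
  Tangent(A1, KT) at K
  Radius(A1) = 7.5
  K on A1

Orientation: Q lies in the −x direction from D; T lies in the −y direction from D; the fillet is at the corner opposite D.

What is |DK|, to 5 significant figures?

52.311

D is at the origin; D and Q share the same y with |DQ| = 36.1 and Q on the −x side, so Q = (-36.100, 0.0000). D and T share the same x with |DT| = 43.8 and T on the −y side, so T = (0.0000, -43.800). The virtual corner opposite D is at (-36.100, -43.800). Tangency of A1 to QU means the radius BU is perpendicular to QU and since A1 is tangent to KT there, BK ⟂ KT, with radius 7.5, so the center B sits 7.5 in from both sides at B = (-28.600, -36.300). That places the tangent points at U = (-36.100, -36.300) on QU and K = (-28.600, -43.800) on KT. Then |DK| = |K − D| = 52.311.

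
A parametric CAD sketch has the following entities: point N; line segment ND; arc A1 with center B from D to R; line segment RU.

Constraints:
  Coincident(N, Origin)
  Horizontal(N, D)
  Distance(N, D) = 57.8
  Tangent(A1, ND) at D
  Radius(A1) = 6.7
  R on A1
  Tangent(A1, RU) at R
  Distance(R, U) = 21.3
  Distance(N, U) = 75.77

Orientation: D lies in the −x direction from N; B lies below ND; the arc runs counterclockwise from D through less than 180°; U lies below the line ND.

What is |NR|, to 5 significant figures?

64.173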